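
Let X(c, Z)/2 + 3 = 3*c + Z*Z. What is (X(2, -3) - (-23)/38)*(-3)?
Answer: -2805/38 ≈ -73.816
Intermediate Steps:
X(c, Z) = -6 + 2*Z**2 + 6*c (X(c, Z) = -6 + 2*(3*c + Z*Z) = -6 + 2*(3*c + Z**2) = -6 + 2*(Z**2 + 3*c) = -6 + (2*Z**2 + 6*c) = -6 + 2*Z**2 + 6*c)
(X(2, -3) - (-23)/38)*(-3) = ((-6 + 2*(-3)**2 + 6*2) - (-23)/38)*(-3) = ((-6 + 2*9 + 12) - (-23)/38)*(-3) = ((-6 + 18 + 12) - 1*(-23/38))*(-3) = (24 + 23/38)*(-3) = (935/38)*(-3) = -2805/38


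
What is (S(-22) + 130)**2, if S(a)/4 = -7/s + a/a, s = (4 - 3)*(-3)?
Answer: 184900/9 ≈ 20544.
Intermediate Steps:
s = -3 (s = 1*(-3) = -3)
S(a) = 40/3 (S(a) = 4*(-7/(-3) + a/a) = 4*(-7*(-1/3) + 1) = 4*(7/3 + 1) = 4*(10/3) = 40/3)
(S(-22) + 130)**2 = (40/3 + 130)**2 = (430/3)**2 = 184900/9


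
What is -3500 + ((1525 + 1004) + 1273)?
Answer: 302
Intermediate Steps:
-3500 + ((1525 + 1004) + 1273) = -3500 + (2529 + 1273) = -3500 + 3802 = 302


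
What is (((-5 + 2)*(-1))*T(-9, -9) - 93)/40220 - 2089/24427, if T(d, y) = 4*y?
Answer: -88929407/982453940 ≈ -0.090518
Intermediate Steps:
(((-5 + 2)*(-1))*T(-9, -9) - 93)/40220 - 2089/24427 = (((-5 + 2)*(-1))*(4*(-9)) - 93)/40220 - 2089/24427 = (-3*(-1)*(-36) - 93)*(1/40220) - 2089*1/24427 = (3*(-36) - 93)*(1/40220) - 2089/24427 = (-108 - 93)*(1/40220) - 2089/24427 = -201*1/40220 - 2089/24427 = -201/40220 - 2089/24427 = -88929407/982453940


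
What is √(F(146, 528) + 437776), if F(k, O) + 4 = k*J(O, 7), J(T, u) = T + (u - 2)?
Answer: √515590 ≈ 718.05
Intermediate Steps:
J(T, u) = -2 + T + u (J(T, u) = T + (-2 + u) = -2 + T + u)
F(k, O) = -4 + k*(5 + O) (F(k, O) = -4 + k*(-2 + O + 7) = -4 + k*(5 + O))
√(F(146, 528) + 437776) = √((-4 + 146*(5 + 528)) + 437776) = √((-4 + 146*533) + 437776) = √((-4 + 77818) + 437776) = √(77814 + 437776) = √515590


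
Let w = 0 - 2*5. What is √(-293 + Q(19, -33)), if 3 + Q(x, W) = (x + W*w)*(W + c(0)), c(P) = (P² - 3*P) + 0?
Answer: I*√11813 ≈ 108.69*I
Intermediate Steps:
w = -10 (w = 0 - 10 = -10)
c(P) = P² - 3*P
Q(x, W) = -3 + W*(x - 10*W) (Q(x, W) = -3 + (x + W*(-10))*(W + 0*(-3 + 0)) = -3 + (x - 10*W)*(W + 0*(-3)) = -3 + (x - 10*W)*(W + 0) = -3 + (x - 10*W)*W = -3 + W*(x - 10*W))
√(-293 + Q(19, -33)) = √(-293 + (-3 - 10*(-33)² - 33*19)) = √(-293 + (-3 - 10*1089 - 627)) = √(-293 + (-3 - 10890 - 627)) = √(-293 - 11520) = √(-11813) = I*√11813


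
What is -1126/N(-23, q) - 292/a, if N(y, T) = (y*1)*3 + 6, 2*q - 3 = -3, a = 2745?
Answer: 341386/19215 ≈ 17.767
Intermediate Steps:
q = 0 (q = 3/2 + (½)*(-3) = 3/2 - 3/2 = 0)
N(y, T) = 6 + 3*y (N(y, T) = y*3 + 6 = 3*y + 6 = 6 + 3*y)
-1126/N(-23, q) - 292/a = -1126/(6 + 3*(-23)) - 292/2745 = -1126/(6 - 69) - 292*1/2745 = -1126/(-63) - 292/2745 = -1126*(-1/63) - 292/2745 = 1126/63 - 292/2745 = 341386/19215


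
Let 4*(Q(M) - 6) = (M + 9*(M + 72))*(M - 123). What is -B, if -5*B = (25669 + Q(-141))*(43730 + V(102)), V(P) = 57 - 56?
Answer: 3322112877/5 ≈ 6.6442e+8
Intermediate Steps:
V(P) = 1
Q(M) = 6 + (-123 + M)*(648 + 10*M)/4 (Q(M) = 6 + ((M + 9*(M + 72))*(M - 123))/4 = 6 + ((M + 9*(72 + M))*(-123 + M))/4 = 6 + ((M + (648 + 9*M))*(-123 + M))/4 = 6 + ((648 + 10*M)*(-123 + M))/4 = 6 + ((-123 + M)*(648 + 10*M))/4 = 6 + (-123 + M)*(648 + 10*M)/4)
B = -3322112877/5 (B = -(25669 + (-19920 - 291/2*(-141) + (5/2)*(-141)**2))*(43730 + 1)/5 = -(25669 + (-19920 + 41031/2 + (5/2)*19881))*43731/5 = -(25669 + (-19920 + 41031/2 + 99405/2))*43731/5 = -(25669 + 50298)*43731/5 = -75967*43731/5 = -1/5*3322112877 = -3322112877/5 ≈ -6.6442e+8)
-B = -1*(-3322112877/5) = 3322112877/5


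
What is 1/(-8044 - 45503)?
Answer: -1/53547 ≈ -1.8675e-5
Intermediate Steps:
1/(-8044 - 45503) = 1/(-53547) = -1/53547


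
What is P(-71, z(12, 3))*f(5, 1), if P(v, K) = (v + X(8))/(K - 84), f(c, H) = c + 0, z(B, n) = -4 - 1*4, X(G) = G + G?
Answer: 275/92 ≈ 2.9891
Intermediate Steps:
X(G) = 2*G
z(B, n) = -8 (z(B, n) = -4 - 4 = -8)
f(c, H) = c
P(v, K) = (16 + v)/(-84 + K) (P(v, K) = (v + 2*8)/(K - 84) = (v + 16)/(-84 + K) = (16 + v)/(-84 + K))
P(-71, z(12, 3))*f(5, 1) = ((16 - 71)/(-84 - 8))*5 = (-55/(-92))*5 = -1/92*(-55)*5 = (55/92)*5 = 275/92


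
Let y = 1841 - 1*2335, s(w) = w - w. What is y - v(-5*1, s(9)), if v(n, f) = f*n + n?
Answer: -489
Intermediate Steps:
s(w) = 0
y = -494 (y = 1841 - 2335 = -494)
v(n, f) = n + f*n
y - v(-5*1, s(9)) = -494 - (-5*1)*(1 + 0) = -494 - (-5) = -494 - 1*(-5) = -494 + 5 = -489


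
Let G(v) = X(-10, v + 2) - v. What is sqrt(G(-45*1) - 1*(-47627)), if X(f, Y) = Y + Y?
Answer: sqrt(47586) ≈ 218.14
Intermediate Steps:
X(f, Y) = 2*Y
G(v) = 4 + v (G(v) = 2*(v + 2) - v = 2*(2 + v) - v = (4 + 2*v) - v = 4 + v)
sqrt(G(-45*1) - 1*(-47627)) = sqrt((4 - 45*1) - 1*(-47627)) = sqrt((4 - 45) + 47627) = sqrt(-41 + 47627) = sqrt(47586)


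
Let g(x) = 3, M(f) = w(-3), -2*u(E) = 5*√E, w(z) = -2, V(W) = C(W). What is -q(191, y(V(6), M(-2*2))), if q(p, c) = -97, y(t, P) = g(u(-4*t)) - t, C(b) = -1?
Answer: 97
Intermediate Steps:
V(W) = -1
u(E) = -5*√E/2
M(f) = -2
y(t, P) = 3 - t
-q(191, y(V(6), M(-2*2))) = -1*(-97) = 97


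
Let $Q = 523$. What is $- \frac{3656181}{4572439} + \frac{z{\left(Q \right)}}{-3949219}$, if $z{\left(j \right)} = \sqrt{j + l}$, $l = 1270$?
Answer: $- \frac{3656181}{4572439} - \frac{\sqrt{1793}}{3949219} \approx -0.79962$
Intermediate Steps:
$z{\left(j \right)} = \sqrt{1270 + j}$ ($z{\left(j \right)} = \sqrt{j + 1270} = \sqrt{1270 + j}$)
$- \frac{3656181}{4572439} + \frac{z{\left(Q \right)}}{-3949219} = - \frac{3656181}{4572439} + \frac{\sqrt{1270 + 523}}{-3949219} = \left(-3656181\right) \frac{1}{4572439} + \sqrt{1793} \left(- \frac{1}{3949219}\right) = - \frac{3656181}{4572439} - \frac{\sqrt{1793}}{3949219}$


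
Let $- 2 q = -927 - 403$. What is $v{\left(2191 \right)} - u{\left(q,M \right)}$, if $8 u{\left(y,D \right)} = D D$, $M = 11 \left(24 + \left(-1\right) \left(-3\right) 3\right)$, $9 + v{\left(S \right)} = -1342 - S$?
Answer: $- \frac{160105}{8} \approx -20013.0$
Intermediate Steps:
$v{\left(S \right)} = -1351 - S$ ($v{\left(S \right)} = -9 - \left(1342 + S\right) = -1351 - S$)
$M = 363$ ($M = 11 \left(24 + 3 \cdot 3\right) = 11 \left(24 + 9\right) = 11 \cdot 33 = 363$)
$q = 665$ ($q = - \frac{-927 - 403}{2} = \left(- \frac{1}{2}\right) \left(-1330\right) = 665$)
$u{\left(y,D \right)} = \frac{D^{2}}{8}$ ($u{\left(y,D \right)} = \frac{D D}{8} = \frac{D^{2}}{8}$)
$v{\left(2191 \right)} - u{\left(q,M \right)} = \left(-1351 - 2191\right) - \frac{363^{2}}{8} = \left(-1351 - 2191\right) - \frac{1}{8} \cdot 131769 = -3542 - \frac{131769}{8} = - \frac{160105}{8}$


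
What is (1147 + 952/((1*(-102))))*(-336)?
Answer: -382256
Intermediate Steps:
(1147 + 952/((1*(-102))))*(-336) = (1147 + 952/(-102))*(-336) = (1147 + 952*(-1/102))*(-336) = (1147 - 28/3)*(-336) = (3413/3)*(-336) = -382256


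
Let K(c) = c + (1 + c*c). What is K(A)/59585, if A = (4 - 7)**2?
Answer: 91/59585 ≈ 0.0015272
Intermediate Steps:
A = 9 (A = (-3)**2 = 9)
K(c) = 1 + c + c**2 (K(c) = c + (1 + c**2) = 1 + c + c**2)
K(A)/59585 = (1 + 9 + 9**2)/59585 = (1 + 9 + 81)*(1/59585) = 91*(1/59585) = 91/59585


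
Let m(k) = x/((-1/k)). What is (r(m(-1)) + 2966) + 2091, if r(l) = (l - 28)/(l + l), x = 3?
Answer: 30317/6 ≈ 5052.8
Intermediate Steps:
m(k) = -3*k (m(k) = 3/((-1/k)) = 3*(-k) = -3*k)
r(l) = (-28 + l)/(2*l) (r(l) = (-28 + l)/((2*l)) = (-28 + l)*(1/(2*l)) = (-28 + l)/(2*l))
(r(m(-1)) + 2966) + 2091 = ((-28 - 3*(-1))/(2*((-3*(-1)))) + 2966) + 2091 = ((1/2)*(-28 + 3)/3 + 2966) + 2091 = ((1/2)*(1/3)*(-25) + 2966) + 2091 = (-25/6 + 2966) + 2091 = 17771/6 + 2091 = 30317/6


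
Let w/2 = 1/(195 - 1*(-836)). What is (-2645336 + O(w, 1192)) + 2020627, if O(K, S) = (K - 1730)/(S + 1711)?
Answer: -1869751447665/2992993 ≈ -6.2471e+5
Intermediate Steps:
w = 2/1031 (w = 2/(195 - 1*(-836)) = 2/(195 + 836) = 2/1031 ≈ 0.0019399)
O(K, S) = (-1730 + K)/(1711 + S)
(-2645336 + O(w, 1192)) + 2020627 = (-2645336 + (-1730 + 2/1031)/(1711 + 1192)) + 2020627 = (-2645336 - 1783628/1031/2903) + 2020627 = (-2645336 + (1/2903)*(-1783628/1031)) + 2020627 = (-2645336 - 1783628/2992993) + 2020627 = -7917473914276/2992993 + 2020627 = -1869751447665/2992993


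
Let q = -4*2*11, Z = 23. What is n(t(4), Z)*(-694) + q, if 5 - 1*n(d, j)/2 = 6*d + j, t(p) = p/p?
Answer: 33224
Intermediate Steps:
t(p) = 1
n(d, j) = 10 - 12*d - 2*j (n(d, j) = 10 - 2*(6*d + j) = 10 - 2*(j + 6*d) = 10 + (-12*d - 2*j) = 10 - 12*d - 2*j)
q = -88 (q = -8*11 = -88)
n(t(4), Z)*(-694) + q = (10 - 12*1 - 2*23)*(-694) - 88 = (10 - 12 - 46)*(-694) - 88 = -48*(-694) - 88 = 33312 - 88 = 33224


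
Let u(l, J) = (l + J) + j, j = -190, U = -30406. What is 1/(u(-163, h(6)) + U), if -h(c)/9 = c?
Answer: -1/30813 ≈ -3.2454e-5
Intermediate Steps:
h(c) = -9*c
u(l, J) = -190 + J + l (u(l, J) = (l + J) - 190 = (J + l) - 190 = -190 + J + l)
1/(u(-163, h(6)) + U) = 1/((-190 - 9*6 - 163) - 30406) = 1/((-190 - 54 - 163) - 30406) = 1/(-407 - 30406) = 1/(-30813) = -1/30813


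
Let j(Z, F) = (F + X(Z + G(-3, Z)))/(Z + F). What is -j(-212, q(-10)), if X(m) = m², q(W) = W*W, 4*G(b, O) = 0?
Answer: 11261/28 ≈ 402.18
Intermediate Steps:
G(b, O) = 0 (G(b, O) = (¼)*0 = 0)
q(W) = W²
j(Z, F) = (F + Z²)/(F + Z) (j(Z, F) = (F + (Z + 0)²)/(Z + F) = (F + Z²)/(F + Z))
-j(-212, q(-10)) = -((-10)² + (-212)²)/((-10)² - 212) = -(100 + 44944)/(100 - 212) = -45044/(-112) = -(-1)*45044/112 = -1*(-11261/28) = 11261/28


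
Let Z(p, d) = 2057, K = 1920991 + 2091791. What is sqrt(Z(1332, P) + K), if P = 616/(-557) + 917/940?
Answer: sqrt(4014839) ≈ 2003.7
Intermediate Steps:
P = -68271/523580 (P = 616*(-1/557) + 917*(1/940) = -616/557 + 917/940 = -68271/523580 ≈ -0.13039)
K = 4012782
sqrt(Z(1332, P) + K) = sqrt(2057 + 4012782) = sqrt(4014839)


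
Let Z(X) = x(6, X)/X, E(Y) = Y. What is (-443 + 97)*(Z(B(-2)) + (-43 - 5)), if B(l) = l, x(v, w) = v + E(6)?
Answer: 18684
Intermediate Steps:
x(v, w) = 6 + v (x(v, w) = v + 6 = 6 + v)
Z(X) = 12/X (Z(X) = (6 + 6)/X = 12/X)
(-443 + 97)*(Z(B(-2)) + (-43 - 5)) = (-443 + 97)*(12/(-2) + (-43 - 5)) = -346*(12*(-½) - 48) = -346*(-6 - 48) = -346*(-54) = 18684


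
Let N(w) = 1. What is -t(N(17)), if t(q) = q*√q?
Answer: -1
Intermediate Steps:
t(q) = q^(3/2)
-t(N(17)) = -1^(3/2) = -1*1 = -1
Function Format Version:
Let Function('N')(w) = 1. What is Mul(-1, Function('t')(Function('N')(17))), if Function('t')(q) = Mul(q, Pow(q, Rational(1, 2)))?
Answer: -1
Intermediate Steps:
Function('t')(q) = Pow(q, Rational(3, 2))
Mul(-1, Function('t')(Function('N')(17))) = Mul(-1, Pow(1, Rational(3, 2))) = Mul(-1, 1) = -1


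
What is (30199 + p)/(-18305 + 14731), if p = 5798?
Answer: -35997/3574 ≈ -10.072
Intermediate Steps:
(30199 + p)/(-18305 + 14731) = (30199 + 5798)/(-18305 + 14731) = 35997/(-3574) = 35997*(-1/3574) = -35997/3574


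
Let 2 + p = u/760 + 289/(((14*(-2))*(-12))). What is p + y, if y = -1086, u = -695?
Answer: -6946139/6384 ≈ -1088.1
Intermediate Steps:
p = -13115/6384 (p = -2 + (-695/760 + 289/(((14*(-2))*(-12)))) = -2 + (-695*1/760 + 289/((-28*(-12)))) = -2 + (-139/152 + 289/336) = -2 - 347/6384 = -13115/6384 ≈ -2.0544)
p + y = -13115/6384 - 1086 = -6946139/6384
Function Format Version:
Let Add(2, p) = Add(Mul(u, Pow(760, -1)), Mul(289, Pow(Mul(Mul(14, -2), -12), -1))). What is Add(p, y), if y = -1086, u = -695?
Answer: Rational(-6946139, 6384) ≈ -1088.1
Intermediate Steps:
p = Rational(-13115, 6384) (p = Add(-2, Add(Mul(-695, Pow(760, -1)), Mul(289, Pow(Mul(Mul(14, -2), -12), -1)))) = Add(-2, Add(Mul(-695, Rational(1, 760)), Mul(289, Pow(Mul(-28, -12), -1)))) = Add(-2, Add(Rational(-139, 152), Mul(289, Pow(336, -1)))) = Add(-2, Add(Rational(-139, 152), Mul(289, Rational(1, 336)))) = Add(-2, Add(Rational(-139, 152), Rational(289, 336))) = Add(-2, Rational(-347, 6384)) = Rational(-13115, 6384) ≈ -2.0544)
Add(p, y) = Add(Rational(-13115, 6384), -1086) = Rational(-6946139, 6384)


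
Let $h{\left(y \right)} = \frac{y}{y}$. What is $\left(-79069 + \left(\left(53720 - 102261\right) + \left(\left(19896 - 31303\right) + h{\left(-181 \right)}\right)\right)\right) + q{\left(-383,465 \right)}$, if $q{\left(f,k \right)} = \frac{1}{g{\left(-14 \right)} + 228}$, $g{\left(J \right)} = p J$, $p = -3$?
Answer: $- \frac{37534319}{270} \approx -1.3902 \cdot 10^{5}$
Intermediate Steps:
$g{\left(J \right)} = - 3 J$
$q{\left(f,k \right)} = \frac{1}{270}$ ($q{\left(f,k \right)} = \frac{1}{\left(-3\right) \left(-14\right) + 228} = \frac{1}{42 + 228} = \frac{1}{270}$)
$h{\left(y \right)} = 1$
$\left(-79069 + \left(\left(53720 - 102261\right) + \left(\left(19896 - 31303\right) + h{\left(-181 \right)}\right)\right)\right) + q{\left(-383,465 \right)} = \left(-79069 + \left(\left(53720 - 102261\right) + \left(\left(19896 - 31303\right) + 1\right)\right)\right) + \frac{1}{270} = \left(-79069 + \left(-48541 + \left(-11407 + 1\right)\right)\right) + \frac{1}{270} = \left(-79069 - 59947\right) + \frac{1}{270} = -139016 + \frac{1}{270} = - \frac{37534319}{270}$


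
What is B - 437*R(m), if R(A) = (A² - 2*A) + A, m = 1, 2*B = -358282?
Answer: -179141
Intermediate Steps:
B = -179141 (B = (½)*(-358282) = -179141)
R(A) = A² - A
B - 437*R(m) = -179141 - 437*(-1 + 1) = -179141 - 437*0 = -179141 + 0 = -179141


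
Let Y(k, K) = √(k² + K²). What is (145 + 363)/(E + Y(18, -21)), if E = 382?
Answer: 194056/145159 - 1524*√85/145159 ≈ 1.2401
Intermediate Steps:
Y(k, K) = √(K² + k²)
(145 + 363)/(E + Y(18, -21)) = (145 + 363)/(382 + √((-21)² + 18²)) = 508/(382 + √(441 + 324)) = 508/(382 + √765) = 508/(382 + 3*√85)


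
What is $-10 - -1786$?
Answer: $1776$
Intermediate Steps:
$-10 - -1786 = -10 + 1786 = 1776$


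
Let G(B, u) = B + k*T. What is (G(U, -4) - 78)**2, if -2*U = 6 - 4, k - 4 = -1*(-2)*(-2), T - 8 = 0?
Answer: 6241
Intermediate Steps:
T = 8 (T = 8 + 0 = 8)
k = 0 (k = 4 - 1*(-2)*(-2) = 4 + 2*(-2) = 4 - 4 = 0)
U = -1 (U = -(6 - 4)/2 = -1/2*2 = -1)
G(B, u) = B (G(B, u) = B + 0*8 = B + 0 = B)
(G(U, -4) - 78)**2 = (-1 - 78)**2 = (-79)**2 = 6241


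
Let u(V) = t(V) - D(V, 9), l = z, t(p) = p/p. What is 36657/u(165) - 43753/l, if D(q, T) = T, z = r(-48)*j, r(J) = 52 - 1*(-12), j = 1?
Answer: -337009/64 ≈ -5265.8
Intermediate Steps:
t(p) = 1
r(J) = 64 (r(J) = 52 + 12 = 64)
z = 64 (z = 64*1 = 64)
l = 64
u(V) = -8 (u(V) = 1 - 1*9 = 1 - 9 = -8)
36657/u(165) - 43753/l = 36657/(-8) - 43753/64 = 36657*(-1/8) - 43753*1/64 = -36657/8 - 43753/64 = -337009/64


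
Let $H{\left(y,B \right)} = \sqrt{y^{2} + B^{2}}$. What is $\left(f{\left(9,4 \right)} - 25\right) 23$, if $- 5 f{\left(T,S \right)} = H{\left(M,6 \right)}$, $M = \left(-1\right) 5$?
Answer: $-575 - \frac{23 \sqrt{61}}{5} \approx -610.93$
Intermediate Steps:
$M = -5$
$H{\left(y,B \right)} = \sqrt{B^{2} + y^{2}}$
$f{\left(T,S \right)} = - \frac{\sqrt{61}}{5}$ ($f{\left(T,S \right)} = - \frac{\sqrt{6^{2} + \left(-5\right)^{2}}}{5} = - \frac{\sqrt{36 + 25}}{5} = - \frac{\sqrt{61}}{5}$)
$\left(f{\left(9,4 \right)} - 25\right) 23 = \left(- \frac{\sqrt{61}}{5} - 25\right) 23 = \left(-25 - \frac{\sqrt{61}}{5}\right) 23 = -575 - \frac{23 \sqrt{61}}{5}$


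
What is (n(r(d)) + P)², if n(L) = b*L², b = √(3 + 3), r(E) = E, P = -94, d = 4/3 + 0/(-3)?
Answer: 239084/27 - 3008*√6/9 ≈ 8036.3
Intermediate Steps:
d = 4/3 (d = 4*(⅓) + 0*(-⅓) = 4/3 + 0 = 4/3 ≈ 1.3333)
b = √6 ≈ 2.4495
n(L) = √6*L²
(n(r(d)) + P)² = (√6*(4/3)² - 94)² = (√6*(16/9) - 94)² = (16*√6/9 - 94)² = (-94 + 16*√6/9)²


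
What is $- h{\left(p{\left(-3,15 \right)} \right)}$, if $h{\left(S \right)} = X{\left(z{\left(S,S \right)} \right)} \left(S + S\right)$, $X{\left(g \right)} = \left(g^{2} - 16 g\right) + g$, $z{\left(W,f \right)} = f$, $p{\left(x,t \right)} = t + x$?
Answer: $864$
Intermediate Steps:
$X{\left(g \right)} = g^{2} - 15 g$
$h{\left(S \right)} = 2 S^{2} \left(-15 + S\right)$ ($h{\left(S \right)} = S \left(-15 + S\right) \left(S + S\right) = S \left(-15 + S\right) 2 S = 2 S^{2} \left(-15 + S\right)$)
$- h{\left(p{\left(-3,15 \right)} \right)} = - 2 \left(15 - 3\right)^{2} \left(-15 + \left(15 - 3\right)\right) = - 2 \cdot 12^{2} \left(-15 + 12\right) = - 2 \cdot 144 \left(-3\right) = \left(-1\right) \left(-864\right) = 864$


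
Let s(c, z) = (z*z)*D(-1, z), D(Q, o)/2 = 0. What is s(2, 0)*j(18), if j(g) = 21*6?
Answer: 0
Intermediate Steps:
j(g) = 126
D(Q, o) = 0 (D(Q, o) = 2*0 = 0)
s(c, z) = 0 (s(c, z) = (z*z)*0 = z²*0 = 0)
s(2, 0)*j(18) = 0*126 = 0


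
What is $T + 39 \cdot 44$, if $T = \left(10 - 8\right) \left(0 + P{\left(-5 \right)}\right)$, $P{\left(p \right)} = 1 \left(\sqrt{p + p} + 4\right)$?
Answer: $1724 + 2 i \sqrt{10} \approx 1724.0 + 6.3246 i$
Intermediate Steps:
$P{\left(p \right)} = 4 + \sqrt{2} \sqrt{p}$ ($P{\left(p \right)} = 1 \left(\sqrt{2 p} + 4\right) = 1 \left(\sqrt{2} \sqrt{p} + 4\right) = 1 \left(4 + \sqrt{2} \sqrt{p}\right) = 4 + \sqrt{2} \sqrt{p}$)
$T = 8 + 2 i \sqrt{10}$ ($T = \left(10 - 8\right) \left(0 + \left(4 + \sqrt{2} \sqrt{-5}\right)\right) = 2 \left(0 + \left(4 + \sqrt{2} i \sqrt{5}\right)\right) = 2 \left(0 + \left(4 + i \sqrt{10}\right)\right) = 2 \left(4 + i \sqrt{10}\right) = 8 + 2 i \sqrt{10} \approx 8.0 + 6.3246 i$)
$T + 39 \cdot 44 = \left(8 + 2 i \sqrt{10}\right) + 39 \cdot 44 = \left(8 + 2 i \sqrt{10}\right) + 1716 = 1724 + 2 i \sqrt{10}$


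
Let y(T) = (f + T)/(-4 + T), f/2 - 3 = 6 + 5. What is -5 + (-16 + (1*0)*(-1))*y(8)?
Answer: -149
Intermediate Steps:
f = 28 (f = 6 + 2*(6 + 5) = 6 + 2*11 = 6 + 22 = 28)
y(T) = (28 + T)/(-4 + T)
-5 + (-16 + (1*0)*(-1))*y(8) = -5 + (-16 + (1*0)*(-1))*((28 + 8)/(-4 + 8)) = -5 + (-16 + 0*(-1))*(36/4) = -5 + (-16 + 0)*((¼)*36) = -5 - 16*9 = -5 - 144 = -149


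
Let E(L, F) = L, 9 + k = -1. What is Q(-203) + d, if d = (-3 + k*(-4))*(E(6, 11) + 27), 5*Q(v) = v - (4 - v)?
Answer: 1139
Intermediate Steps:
k = -10 (k = -9 - 1 = -10)
Q(v) = -⅘ + 2*v/5 (Q(v) = (v - (4 - v))/5 = (v + (-4 + v))/5 = (-4 + 2*v)/5 = -⅘ + 2*v/5)
d = 1221 (d = (-3 - 10*(-4))*(6 + 27) = (-3 + 40)*33 = 37*33 = 1221)
Q(-203) + d = (-⅘ + (⅖)*(-203)) + 1221 = (-⅘ - 406/5) + 1221 = -82 + 1221 = 1139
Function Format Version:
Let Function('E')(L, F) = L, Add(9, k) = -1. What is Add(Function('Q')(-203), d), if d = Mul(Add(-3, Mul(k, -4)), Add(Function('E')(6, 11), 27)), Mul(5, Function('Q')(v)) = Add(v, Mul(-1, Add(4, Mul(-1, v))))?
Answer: 1139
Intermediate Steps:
k = -10 (k = Add(-9, -1) = -10)
Function('Q')(v) = Add(Rational(-4, 5), Mul(Rational(2, 5), v)) (Function('Q')(v) = Mul(Rational(1, 5), Add(v, Mul(-1, Add(4, Mul(-1, v))))) = Mul(Rational(1, 5), Add(v, Add(-4, v))) = Mul(Rational(1, 5), Add(-4, Mul(2, v))) = Add(Rational(-4, 5), Mul(Rational(2, 5), v)))
d = 1221 (d = Mul(Add(-3, Mul(-10, -4)), Add(6, 27)) = Mul(Add(-3, 40), 33) = Mul(37, 33) = 1221)
Add(Function('Q')(-203), d) = Add(Add(Rational(-4, 5), Mul(Rational(2, 5), -203)), 1221) = Add(Add(Rational(-4, 5), Rational(-406, 5)), 1221) = Add(-82, 1221) = 1139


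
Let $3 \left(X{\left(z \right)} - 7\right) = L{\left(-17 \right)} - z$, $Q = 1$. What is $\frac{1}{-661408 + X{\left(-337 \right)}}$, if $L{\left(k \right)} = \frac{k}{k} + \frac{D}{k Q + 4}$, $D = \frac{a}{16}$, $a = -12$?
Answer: $- \frac{156}{103160977} \approx -1.5122 \cdot 10^{-6}$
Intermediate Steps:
$D = - \frac{3}{4}$ ($D = - \frac{12}{16} = \left(-12\right) \frac{1}{16} = - \frac{3}{4} \approx -0.75$)
$L{\left(k \right)} = 1 - \frac{3}{4 \left(4 + k\right)}$ ($L{\left(k \right)} = \frac{k}{k} - \frac{3}{4 \left(k 1 + 4\right)} = 1 - \frac{3}{4 \left(k + 4\right)} = 1 - \frac{3}{4 \left(4 + k\right)}$)
$X{\left(z \right)} = \frac{1147}{156} - \frac{z}{3}$ ($X{\left(z \right)} = 7 + \frac{\frac{\frac{13}{4} - 17}{4 - 17} - z}{3} = 7 + \frac{\frac{1}{-13} \left(- \frac{55}{4}\right) - z}{3} = 7 + \frac{\left(- \frac{1}{13}\right) \left(- \frac{55}{4}\right) - z}{3} = 7 + \frac{\frac{55}{52} - z}{3} = 7 - \left(- \frac{55}{156} + \frac{z}{3}\right) = \frac{1147}{156} - \frac{z}{3}$)
$\frac{1}{-661408 + X{\left(-337 \right)}} = \frac{1}{-661408 + \left(\frac{1147}{156} - - \frac{337}{3}\right)} = \frac{1}{-661408 + \left(\frac{1147}{156} + \frac{337}{3}\right)} = \frac{1}{-661408 + \frac{18671}{156}} = \frac{1}{- \frac{103160977}{156}} = - \frac{156}{103160977}$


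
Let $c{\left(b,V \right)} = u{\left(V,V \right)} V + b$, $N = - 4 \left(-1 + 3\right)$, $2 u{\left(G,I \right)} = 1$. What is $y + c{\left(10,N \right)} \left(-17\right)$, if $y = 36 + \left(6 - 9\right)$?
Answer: $-69$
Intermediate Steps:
$u{\left(G,I \right)} = \frac{1}{2}$ ($u{\left(G,I \right)} = \frac{1}{2} \cdot 1 = \frac{1}{2}$)
$N = -8$ ($N = \left(-4\right) 2 = -8$)
$c{\left(b,V \right)} = b + \frac{V}{2}$ ($c{\left(b,V \right)} = \frac{V}{2} + b = b + \frac{V}{2}$)
$y = 33$ ($y = 36 + \left(6 - 9\right) = 36 - 3 = 33$)
$y + c{\left(10,N \right)} \left(-17\right) = 33 + \left(10 + \frac{1}{2} \left(-8\right)\right) \left(-17\right) = 33 + \left(10 - 4\right) \left(-17\right) = 33 + 6 \left(-17\right) = 33 - 102 = -69$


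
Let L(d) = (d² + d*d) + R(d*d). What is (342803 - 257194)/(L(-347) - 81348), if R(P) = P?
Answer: 85609/279879 ≈ 0.30588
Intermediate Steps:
L(d) = 3*d² (L(d) = (d² + d*d) + d*d = (d² + d²) + d² = 2*d² + d² = 3*d²)
(342803 - 257194)/(L(-347) - 81348) = (342803 - 257194)/(3*(-347)² - 81348) = 85609/(3*120409 - 81348) = 85609/(361227 - 81348) = 85609/279879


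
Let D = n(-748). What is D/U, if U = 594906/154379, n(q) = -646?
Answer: -49864417/297453 ≈ -167.64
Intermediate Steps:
U = 594906/154379 (U = 594906*(1/154379) = 594906/154379 ≈ 3.8535)
D = -646
D/U = -646/594906/154379 = -646*154379/594906 = -49864417/297453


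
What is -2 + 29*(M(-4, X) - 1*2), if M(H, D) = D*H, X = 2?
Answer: -292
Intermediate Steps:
-2 + 29*(M(-4, X) - 1*2) = -2 + 29*(2*(-4) - 1*2) = -2 + 29*(-8 - 2) = -2 + 29*(-10) = -2 - 290 = -292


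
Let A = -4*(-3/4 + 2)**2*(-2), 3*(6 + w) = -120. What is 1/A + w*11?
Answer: -12648/25 ≈ -505.92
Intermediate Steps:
w = -46 (w = -6 + (1/3)*(-120) = -6 - 40 = -46)
A = 25/2 (A = -4*(-3*1/4 + 2)**2*(-2) = -4*(-3/4 + 2)**2*(-2) = -4*(5/4)**2*(-2) = -4*25/16*(-2) = -25/4*(-2) = 25/2 ≈ 12.500)
1/A + w*11 = 1/(25/2) - 46*11 = 2/25 - 506 = -12648/25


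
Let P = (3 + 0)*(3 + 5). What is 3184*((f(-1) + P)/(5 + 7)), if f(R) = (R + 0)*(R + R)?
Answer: 20696/3 ≈ 6898.7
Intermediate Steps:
P = 24 (P = 3*8 = 24)
f(R) = 2*R² (f(R) = R*(2*R) = 2*R²)
3184*((f(-1) + P)/(5 + 7)) = 3184*((2*(-1)² + 24)/(5 + 7)) = 3184*((2*1 + 24)/12) = 3184*((2 + 24)*(1/12)) = 3184*(26*(1/12)) = 3184*(13/6) = 20696/3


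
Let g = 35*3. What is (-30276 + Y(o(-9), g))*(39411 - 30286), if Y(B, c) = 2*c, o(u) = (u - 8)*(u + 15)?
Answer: -274352250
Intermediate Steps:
o(u) = (-8 + u)*(15 + u)
g = 105
(-30276 + Y(o(-9), g))*(39411 - 30286) = (-30276 + 2*105)*(39411 - 30286) = (-30276 + 210)*9125 = -30066*9125 = -274352250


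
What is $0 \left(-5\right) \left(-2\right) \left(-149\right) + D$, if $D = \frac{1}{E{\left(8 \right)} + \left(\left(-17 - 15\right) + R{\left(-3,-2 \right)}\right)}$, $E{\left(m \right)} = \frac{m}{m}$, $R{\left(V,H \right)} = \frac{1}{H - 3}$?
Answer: $- \frac{5}{156} \approx -0.032051$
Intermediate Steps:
$R{\left(V,H \right)} = \frac{1}{-3 + H}$
$E{\left(m \right)} = 1$
$D = - \frac{5}{156}$ ($D = \frac{1}{1 + \left(\left(-17 - 15\right) + \frac{1}{-3 - 2}\right)} = \frac{1}{1 + \left(\left(-17 - 15\right) + \frac{1}{-5}\right)} = \frac{1}{1 - \frac{161}{5}} = \frac{1}{- \frac{156}{5}} = - \frac{5}{156} \approx -0.032051$)
$0 \left(-5\right) \left(-2\right) \left(-149\right) + D = 0 \left(-5\right) \left(-2\right) \left(-149\right) - \frac{5}{156} = 0 \left(-2\right) \left(-149\right) - \frac{5}{156} = 0 \left(-149\right) - \frac{5}{156} = 0 - \frac{5}{156} = - \frac{5}{156}$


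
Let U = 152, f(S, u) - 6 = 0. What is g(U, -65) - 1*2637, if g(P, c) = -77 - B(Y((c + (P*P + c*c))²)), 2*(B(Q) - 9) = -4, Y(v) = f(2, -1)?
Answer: -2721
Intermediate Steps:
f(S, u) = 6 (f(S, u) = 6 + 0 = 6)
Y(v) = 6
B(Q) = 7 (B(Q) = 9 + (½)*(-4) = 9 - 2 = 7)
g(P, c) = -84 (g(P, c) = -77 - 1*7 = -77 - 7 = -84)
g(U, -65) - 1*2637 = -84 - 1*2637 = -84 - 2637 = -2721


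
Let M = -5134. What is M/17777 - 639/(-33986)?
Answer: -163124621/604169122 ≈ -0.27000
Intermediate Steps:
M/17777 - 639/(-33986) = -5134/17777 - 639/(-33986) = -5134*1/17777 - 639*(-1/33986) = -5134/17777 + 639/33986 = -163124621/604169122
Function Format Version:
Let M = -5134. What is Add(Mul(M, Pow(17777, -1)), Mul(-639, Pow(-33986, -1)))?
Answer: Rational(-163124621, 604169122) ≈ -0.27000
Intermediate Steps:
Add(Mul(M, Pow(17777, -1)), Mul(-639, Pow(-33986, -1))) = Add(Mul(-5134, Pow(17777, -1)), Mul(-639, Pow(-33986, -1))) = Add(Mul(-5134, Rational(1, 17777)), Mul(-639, Rational(-1, 33986))) = Add(Rational(-5134, 17777), Rational(639, 33986)) = Rational(-163124621, 604169122)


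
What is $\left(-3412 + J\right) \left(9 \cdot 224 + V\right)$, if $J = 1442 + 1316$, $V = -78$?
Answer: $-1267452$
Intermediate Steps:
$J = 2758$
$\left(-3412 + J\right) \left(9 \cdot 224 + V\right) = \left(-3412 + 2758\right) \left(9 \cdot 224 - 78\right) = - 654 \left(2016 - 78\right) = \left(-654\right) 1938 = -1267452$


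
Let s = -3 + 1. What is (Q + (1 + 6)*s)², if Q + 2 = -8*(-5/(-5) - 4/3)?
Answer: 1600/9 ≈ 177.78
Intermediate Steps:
Q = ⅔ (Q = -2 - 8*(-5/(-5) - 4/3) = -2 - 8*(-5*(-⅕) - 4*⅓) = -2 - 8*(1 - 4/3) = -2 - 8*(-⅓) = -2 + 8/3 = ⅔ ≈ 0.66667)
s = -2
(Q + (1 + 6)*s)² = (⅔ + (1 + 6)*(-2))² = (⅔ + 7*(-2))² = (⅔ - 14)² = (-40/3)² = 1600/9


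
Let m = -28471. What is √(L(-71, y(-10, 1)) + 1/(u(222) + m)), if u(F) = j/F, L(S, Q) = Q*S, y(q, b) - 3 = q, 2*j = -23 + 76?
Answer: √94433938612133/435899 ≈ 22.293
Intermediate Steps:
j = 53/2 (j = (-23 + 76)/2 = (½)*53 = 53/2 ≈ 26.500)
y(q, b) = 3 + q
u(F) = 53/(2*F)
√(L(-71, y(-10, 1)) + 1/(u(222) + m)) = √((3 - 10)*(-71) + 1/((53/2)/222 - 28471)) = √(-7*(-71) + 1/((53/2)*(1/222) - 28471)) = √(497 + 1/(53/444 - 28471)) = √(497 + 1/(-12641071/444)) = √(497 - 444/12641071) = √(6282611843/12641071) = √94433938612133/435899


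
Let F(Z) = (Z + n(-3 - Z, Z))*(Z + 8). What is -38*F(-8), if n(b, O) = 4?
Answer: 0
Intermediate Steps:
F(Z) = (4 + Z)*(8 + Z) (F(Z) = (Z + 4)*(Z + 8) = (4 + Z)*(8 + Z))
-38*F(-8) = -38*(32 + (-8)² + 12*(-8)) = -38*(32 + 64 - 96) = -38*0 = 0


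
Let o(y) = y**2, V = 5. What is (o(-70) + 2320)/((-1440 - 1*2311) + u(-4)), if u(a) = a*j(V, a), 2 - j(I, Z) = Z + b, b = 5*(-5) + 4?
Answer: -7220/3859 ≈ -1.8710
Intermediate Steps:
b = -21 (b = -25 + 4 = -21)
j(I, Z) = 23 - Z (j(I, Z) = 2 - (Z - 21) = 2 - (-21 + Z) = 2 + (21 - Z) = 23 - Z)
u(a) = a*(23 - a)
(o(-70) + 2320)/((-1440 - 1*2311) + u(-4)) = ((-70)**2 + 2320)/((-1440 - 1*2311) - 4*(23 - 1*(-4))) = (4900 + 2320)/((-1440 - 2311) - 4*(23 + 4)) = 7220/(-3751 - 4*27) = 7220/(-3751 - 108) = 7220/(-3859) = 7220*(-1/3859) = -7220/3859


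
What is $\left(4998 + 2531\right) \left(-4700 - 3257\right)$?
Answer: $-59908253$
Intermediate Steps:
$\left(4998 + 2531\right) \left(-4700 - 3257\right) = 7529 \left(-7957\right) = -59908253$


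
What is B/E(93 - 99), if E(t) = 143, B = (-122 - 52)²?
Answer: 30276/143 ≈ 211.72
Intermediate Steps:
B = 30276 (B = (-174)² = 30276)
B/E(93 - 99) = 30276/143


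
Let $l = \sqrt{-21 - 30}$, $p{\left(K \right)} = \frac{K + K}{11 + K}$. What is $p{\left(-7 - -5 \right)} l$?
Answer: $- \frac{4 i \sqrt{51}}{9} \approx - 3.174 i$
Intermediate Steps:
$p{\left(K \right)} = \frac{2 K}{11 + K}$
$l = i \sqrt{51}$ ($l = \sqrt{-51} = i \sqrt{51} \approx 7.1414 i$)
$p{\left(-7 - -5 \right)} l = \frac{2 \left(-7 - -5\right)}{11 - 2} i \sqrt{51} = \frac{2 \left(-7 + 5\right)}{11 + \left(-7 + 5\right)} i \sqrt{51} = 2 \left(-2\right) \frac{1}{11 - 2} i \sqrt{51} = 2 \left(-2\right) \frac{1}{9} i \sqrt{51} = - \frac{4 i \sqrt{51}}{9}$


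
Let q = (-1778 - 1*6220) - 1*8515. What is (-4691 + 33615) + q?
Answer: 12411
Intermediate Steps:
q = -16513 (q = (-1778 - 6220) - 8515 = -7998 - 8515 = -16513)
(-4691 + 33615) + q = (-4691 + 33615) - 16513 = 28924 - 16513 = 12411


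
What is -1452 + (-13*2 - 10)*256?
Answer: -10668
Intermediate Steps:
-1452 + (-13*2 - 10)*256 = -1452 + (-26 - 10)*256 = -1452 - 36*256 = -1452 - 9216 = -10668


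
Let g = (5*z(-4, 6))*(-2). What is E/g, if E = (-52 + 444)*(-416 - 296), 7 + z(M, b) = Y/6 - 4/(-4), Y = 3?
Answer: -279104/55 ≈ -5074.6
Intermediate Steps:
z(M, b) = -11/2 (z(M, b) = -7 + (3/6 - 4/(-4)) = -7 + (3*(1/6) - 4*(-1/4)) = -7 + (1/2 + 1) = -7 + 3/2 = -11/2)
E = -279104 (E = 392*(-712) = -279104)
g = 55 (g = (5*(-11/2))*(-2) = -55/2*(-2) = 55)
E/g = -279104/55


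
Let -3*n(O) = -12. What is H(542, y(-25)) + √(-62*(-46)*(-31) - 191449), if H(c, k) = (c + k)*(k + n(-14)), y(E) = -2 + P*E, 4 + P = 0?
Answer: 65280 + I*√279861 ≈ 65280.0 + 529.02*I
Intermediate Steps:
P = -4 (P = -4 + 0 = -4)
n(O) = 4 (n(O) = -⅓*(-12) = 4)
y(E) = -2 - 4*E
H(c, k) = (4 + k)*(c + k) (H(c, k) = (c + k)*(k + 4) = (c + k)*(4 + k) = (4 + k)*(c + k))
H(542, y(-25)) + √(-62*(-46)*(-31) - 191449) = ((-2 - 4*(-25))² + 4*542 + 4*(-2 - 4*(-25)) + 542*(-2 - 4*(-25))) + √(-62*(-46)*(-31) - 191449) = ((-2 + 100)² + 2168 + 4*(-2 + 100) + 542*(-2 + 100)) + √(2852*(-31) - 191449) = (98² + 2168 + 4*98 + 542*98) + √(-88412 - 191449) = (9604 + 2168 + 392 + 53116) + √(-279861) = 65280 + I*√279861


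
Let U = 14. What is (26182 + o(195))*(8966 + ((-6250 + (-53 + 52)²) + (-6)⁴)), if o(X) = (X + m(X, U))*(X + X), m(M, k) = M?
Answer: 715445666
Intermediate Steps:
o(X) = 4*X² (o(X) = (X + X)*(X + X) = (2*X)*(2*X) = 4*X²)
(26182 + o(195))*(8966 + ((-6250 + (-53 + 52)²) + (-6)⁴)) = (26182 + 4*195²)*(8966 + ((-6250 + (-53 + 52)²) + (-6)⁴)) = (26182 + 4*38025)*(8966 + ((-6250 + (-1)²) + 1296)) = (26182 + 152100)*(8966 + ((-6250 + 1) + 1296)) = 178282*(8966 + (-6249 + 1296)) = 178282*(8966 - 4953) = 178282*4013 = 715445666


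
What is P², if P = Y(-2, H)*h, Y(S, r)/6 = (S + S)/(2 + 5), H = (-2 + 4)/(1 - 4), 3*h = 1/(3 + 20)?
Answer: 64/25921 ≈ 0.0024690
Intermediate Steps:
h = 1/69 (h = 1/(3*(3 + 20)) = (⅓)/23 = (⅓)*(1/23) = 1/69 ≈ 0.014493)
H = -⅔ (H = 2/(-3) = 2*(-⅓) = -⅔ ≈ -0.66667)
Y(S, r) = 12*S/7 (Y(S, r) = 6*((S + S)/(2 + 5)) = 6*((2*S)/7) = 6*((2*S)*(⅐)) = 6*(2*S/7) = 12*S/7)
P = -8/161 (P = ((12/7)*(-2))*(1/69) = -24/7*1/69 = -8/161 ≈ -0.049689)
P² = (-8/161)² = 64/25921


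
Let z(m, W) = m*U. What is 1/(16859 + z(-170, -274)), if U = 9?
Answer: 1/15329 ≈ 6.5236e-5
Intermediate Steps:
z(m, W) = 9*m (z(m, W) = m*9 = 9*m)
1/(16859 + z(-170, -274)) = 1/(16859 + 9*(-170)) = 1/(16859 - 1530) = 1/15329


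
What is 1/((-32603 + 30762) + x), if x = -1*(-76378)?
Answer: 1/74537 ≈ 1.3416e-5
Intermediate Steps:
x = 76378
1/((-32603 + 30762) + x) = 1/((-32603 + 30762) + 76378) = 1/(-1841 + 76378) = 1/74537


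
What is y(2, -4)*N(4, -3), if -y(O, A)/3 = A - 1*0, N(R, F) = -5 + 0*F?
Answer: -60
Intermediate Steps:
N(R, F) = -5 (N(R, F) = -5 + 0 = -5)
y(O, A) = -3*A (y(O, A) = -3*(A - 1*0) = -3*(A + 0) = -3*A)
y(2, -4)*N(4, -3) = -3*(-4)*(-5) = 12*(-5) = -60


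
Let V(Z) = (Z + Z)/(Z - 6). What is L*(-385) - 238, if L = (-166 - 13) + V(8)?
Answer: 65597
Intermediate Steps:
V(Z) = 2*Z/(-6 + Z) (V(Z) = (2*Z)/(-6 + Z) = 2*Z/(-6 + Z))
L = -171 (L = (-166 - 13) + 2*8/(-6 + 8) = -179 + 2*8/2 = -179 + 2*8*(1/2) = -179 + 8 = -171)
L*(-385) - 238 = -171*(-385) - 238 = 65835 - 238 = 65597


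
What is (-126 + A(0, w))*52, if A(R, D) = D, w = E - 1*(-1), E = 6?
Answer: -6188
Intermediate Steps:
w = 7 (w = 6 - 1*(-1) = 6 + 1 = 7)
(-126 + A(0, w))*52 = (-126 + 7)*52 = -119*52 = -6188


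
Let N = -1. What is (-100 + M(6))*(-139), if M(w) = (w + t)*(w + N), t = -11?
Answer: 17375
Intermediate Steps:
M(w) = (-1 + w)*(-11 + w) (M(w) = (w - 11)*(w - 1) = (-11 + w)*(-1 + w) = (-1 + w)*(-11 + w))
(-100 + M(6))*(-139) = (-100 + (11 + 6² - 12*6))*(-139) = (-100 + (11 + 36 - 72))*(-139) = (-100 - 25)*(-139) = -125*(-139) = 17375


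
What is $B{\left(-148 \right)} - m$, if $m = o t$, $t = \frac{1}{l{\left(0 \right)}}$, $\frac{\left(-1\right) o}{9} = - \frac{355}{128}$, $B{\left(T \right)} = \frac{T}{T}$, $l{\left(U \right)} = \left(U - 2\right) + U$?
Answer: $\frac{3451}{256} \approx 13.48$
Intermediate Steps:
$l{\left(U \right)} = -2 + 2 U$ ($l{\left(U \right)} = \left(-2 + U\right) + U = -2 + 2 U$)
$B{\left(T \right)} = 1$
$o = \frac{3195}{128}$ ($o = - 9 \left(- \frac{355}{128}\right) = - 9 \left(\left(-355\right) \frac{1}{128}\right) = \left(-9\right) \left(- \frac{355}{128}\right) = \frac{3195}{128} \approx 24.961$)
$t = - \frac{1}{2}$ ($t = \frac{1}{-2 + 2 \cdot 0} = \frac{1}{-2 + 0} = \frac{1}{-2} = - \frac{1}{2} \approx -0.5$)
$m = - \frac{3195}{256}$ ($m = \frac{3195}{128} \left(- \frac{1}{2}\right) = - \frac{3195}{256} \approx -12.48$)
$B{\left(-148 \right)} - m = 1 - - \frac{3195}{256} = 1 + \frac{3195}{256} = \frac{3451}{256}$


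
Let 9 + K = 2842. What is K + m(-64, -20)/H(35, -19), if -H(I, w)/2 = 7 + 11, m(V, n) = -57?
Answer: 34015/12 ≈ 2834.6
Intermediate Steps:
H(I, w) = -36 (H(I, w) = -2*(7 + 11) = -2*18 = -36)
K = 2833 (K = -9 + 2842 = 2833)
K + m(-64, -20)/H(35, -19) = 2833 - 57/(-36) = 2833 - 57*(-1/36) = 2833 + 19/12 = 34015/12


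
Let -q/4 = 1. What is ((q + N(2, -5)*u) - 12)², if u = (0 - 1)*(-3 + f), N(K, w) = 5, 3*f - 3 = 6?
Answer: 256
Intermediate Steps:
f = 3 (f = 1 + (⅓)*6 = 1 + 2 = 3)
q = -4 (q = -4*1 = -4)
u = 0 (u = (0 - 1)*(-3 + 3) = -1*0 = 0)
((q + N(2, -5)*u) - 12)² = ((-4 + 5*0) - 12)² = ((-4 + 0) - 12)² = (-4 - 12)² = (-16)² = 256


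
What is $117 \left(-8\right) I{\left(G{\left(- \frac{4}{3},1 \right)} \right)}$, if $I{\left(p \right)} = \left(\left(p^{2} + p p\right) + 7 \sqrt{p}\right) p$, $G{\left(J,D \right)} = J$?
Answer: $\frac{13312}{3} + 5824 i \sqrt{3} \approx 4437.3 + 10087.0 i$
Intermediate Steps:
$I{\left(p \right)} = p \left(2 p^{2} + 7 \sqrt{p}\right)$ ($I{\left(p \right)} = \left(\left(p^{2} + p^{2}\right) + 7 \sqrt{p}\right) p = \left(2 p^{2} + 7 \sqrt{p}\right) p = p \left(2 p^{2} + 7 \sqrt{p}\right)$)
$117 \left(-8\right) I{\left(G{\left(- \frac{4}{3},1 \right)} \right)} = 117 \left(-8\right) \left(2 \left(- \frac{4}{3}\right)^{3} + 7 \left(- \frac{4}{3}\right)^{\frac{3}{2}}\right) = - 936 \left(2 \left(\left(-4\right) \frac{1}{3}\right)^{3} + 7 \left(\left(-4\right) \frac{1}{3}\right)^{\frac{3}{2}}\right) = - 936 \left(2 \left(- \frac{4}{3}\right)^{3} + 7 \left(- \frac{4}{3}\right)^{\frac{3}{2}}\right) = - 936 \left(2 \left(- \frac{64}{27}\right) + 7 \left(- \frac{8 i \sqrt{3}}{9}\right)\right) = - 936 \left(- \frac{128}{27} - \frac{56 i \sqrt{3}}{9}\right) = \frac{13312}{3} + 5824 i \sqrt{3}$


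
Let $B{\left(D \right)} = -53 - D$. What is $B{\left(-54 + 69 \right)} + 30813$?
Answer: $30745$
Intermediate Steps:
$B{\left(-54 + 69 \right)} + 30813 = \left(-53 - \left(-54 + 69\right)\right) + 30813 = \left(-53 - 15\right) + 30813 = -68 + 30813 = 30745$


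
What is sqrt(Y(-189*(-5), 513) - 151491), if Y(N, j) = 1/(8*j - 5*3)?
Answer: I*sqrt(2532917548122)/4089 ≈ 389.22*I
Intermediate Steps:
Y(N, j) = 1/(-15 + 8*j) (Y(N, j) = 1/(8*j - 15) = 1/(-15 + 8*j))
sqrt(Y(-189*(-5), 513) - 151491) = sqrt(1/(-15 + 8*513) - 151491) = sqrt(1/(-15 + 4104) - 151491) = sqrt(1/4089 - 151491) = sqrt(-619446698/4089) = I*sqrt(2532917548122)/4089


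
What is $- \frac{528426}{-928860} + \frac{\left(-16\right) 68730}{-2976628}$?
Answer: $\frac{108099016347}{115202945170} \approx 0.93834$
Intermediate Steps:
$- \frac{528426}{-928860} + \frac{\left(-16\right) 68730}{-2976628} = \left(-528426\right) \left(- \frac{1}{928860}\right) - - \frac{274920}{744157} = \frac{88071}{154810} + \frac{274920}{744157} = \frac{108099016347}{115202945170}$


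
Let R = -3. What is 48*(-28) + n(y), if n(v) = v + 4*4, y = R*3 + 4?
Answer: -1333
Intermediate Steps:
y = -5 (y = -3*3 + 4 = -9 + 4 = -5)
n(v) = 16 + v (n(v) = v + 16 = 16 + v)
48*(-28) + n(y) = 48*(-28) + (16 - 5) = -1344 + 11 = -1333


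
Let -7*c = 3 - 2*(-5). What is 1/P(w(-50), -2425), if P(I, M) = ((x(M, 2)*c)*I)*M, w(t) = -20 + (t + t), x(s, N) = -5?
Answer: 7/18915000 ≈ 3.7008e-7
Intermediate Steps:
c = -13/7 (c = -(3 - 2*(-5))/7 = -(3 + 10)/7 = -⅐*13 = -13/7 ≈ -1.8571)
w(t) = -20 + 2*t
P(I, M) = 65*I*M/7 (P(I, M) = ((-5*(-13/7))*I)*M = (65*I/7)*M = 65*I*M/7)
1/P(w(-50), -2425) = 1/((65/7)*(-20 + 2*(-50))*(-2425)) = 1/((65/7)*(-20 - 100)*(-2425)) = 1/((65/7)*(-120)*(-2425)) = 1/(18915000/7) = 7/18915000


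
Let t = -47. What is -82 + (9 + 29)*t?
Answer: -1868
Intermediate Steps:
-82 + (9 + 29)*t = -82 + (9 + 29)*(-47) = -82 + 38*(-47) = -82 - 1786 = -1868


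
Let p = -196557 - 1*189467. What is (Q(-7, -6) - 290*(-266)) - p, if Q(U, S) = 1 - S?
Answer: 463171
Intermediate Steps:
p = -386024 (p = -196557 - 189467 = -386024)
(Q(-7, -6) - 290*(-266)) - p = ((1 - 1*(-6)) - 290*(-266)) - 1*(-386024) = ((1 + 6) + 77140) + 386024 = (7 + 77140) + 386024 = 77147 + 386024 = 463171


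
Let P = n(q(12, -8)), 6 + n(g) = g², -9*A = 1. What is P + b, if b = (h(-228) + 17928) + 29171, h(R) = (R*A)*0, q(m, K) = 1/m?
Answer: 6781393/144 ≈ 47093.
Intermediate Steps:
A = -⅑ (A = -⅑*1 = -⅑ ≈ -0.11111)
h(R) = 0 (h(R) = (R*(-⅑))*0 = -R/9*0 = 0)
n(g) = -6 + g²
P = -863/144 (P = -6 + (1/12)² = -6 + 1/144 = -863/144 ≈ -5.9931)
b = 47099 (b = (0 + 17928) + 29171 = 17928 + 29171 = 47099)
P + b = -863/144 + 47099 = 6781393/144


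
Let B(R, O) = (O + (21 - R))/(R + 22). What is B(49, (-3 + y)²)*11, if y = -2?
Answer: -33/71 ≈ -0.46479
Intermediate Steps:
B(R, O) = (21 + O - R)/(22 + R)
B(49, (-3 + y)²)*11 = ((21 + (-3 - 2)² - 1*49)/(22 + 49))*11 = ((21 + (-5)² - 49)/71)*11 = ((21 + 25 - 49)/71)*11 = ((1/71)*(-3))*11 = -3/71*11 = -33/71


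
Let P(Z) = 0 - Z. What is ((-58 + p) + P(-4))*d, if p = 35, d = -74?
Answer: 1406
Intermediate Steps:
P(Z) = -Z
((-58 + p) + P(-4))*d = ((-58 + 35) - 1*(-4))*(-74) = (-23 + 4)*(-74) = -19*(-74) = 1406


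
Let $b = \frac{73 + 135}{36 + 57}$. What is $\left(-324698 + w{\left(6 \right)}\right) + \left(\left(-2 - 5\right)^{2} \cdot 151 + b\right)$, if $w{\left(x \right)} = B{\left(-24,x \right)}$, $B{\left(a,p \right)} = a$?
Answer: $- \frac{29510831}{93} \approx -3.1732 \cdot 10^{5}$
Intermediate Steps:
$b = \frac{208}{93} \approx 2.2366$
$w{\left(x \right)} = -24$
$\left(-324698 + w{\left(6 \right)}\right) + \left(\left(-2 - 5\right)^{2} \cdot 151 + b\right) = \left(-324698 - 24\right) + \left(\left(-2 - 5\right)^{2} \cdot 151 + \frac{208}{93}\right) = -324722 + \left(\left(-7\right)^{2} \cdot 151 + \frac{208}{93}\right) = -324722 + \left(49 \cdot 151 + \frac{208}{93}\right) = -324722 + \left(7399 + \frac{208}{93}\right) = -324722 + \frac{688315}{93} = - \frac{29510831}{93}$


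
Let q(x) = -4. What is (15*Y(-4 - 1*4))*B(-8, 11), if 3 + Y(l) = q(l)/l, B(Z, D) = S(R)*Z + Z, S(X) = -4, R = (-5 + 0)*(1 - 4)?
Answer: -900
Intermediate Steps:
R = 15 (R = -5*(-3) = 15)
B(Z, D) = -3*Z (B(Z, D) = -4*Z + Z = -3*Z)
Y(l) = -3 - 4/l
(15*Y(-4 - 1*4))*B(-8, 11) = (15*(-3 - 4/(-4 - 1*4)))*(-3*(-8)) = (15*(-3 - 4/(-4 - 4)))*24 = (15*(-3 - 4/(-8)))*24 = (15*(-3 - 4*(-⅛)))*24 = (15*(-3 + ½))*24 = (15*(-5/2))*24 = -75/2*24 = -900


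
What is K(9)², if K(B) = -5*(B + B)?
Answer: 8100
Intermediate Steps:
K(B) = -10*B
K(9)² = (-10*9)² = (-90)² = 8100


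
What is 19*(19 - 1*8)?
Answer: 209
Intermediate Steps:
19*(19 - 1*8) = 19*(19 - 8) = 19*11 = 209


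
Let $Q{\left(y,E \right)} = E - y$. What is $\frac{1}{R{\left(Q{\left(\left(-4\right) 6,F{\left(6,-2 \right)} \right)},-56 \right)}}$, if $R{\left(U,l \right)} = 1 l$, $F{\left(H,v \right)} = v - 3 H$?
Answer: $- \frac{1}{56} \approx -0.017857$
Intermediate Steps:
$R{\left(U,l \right)} = l$
$\frac{1}{R{\left(Q{\left(\left(-4\right) 6,F{\left(6,-2 \right)} \right)},-56 \right)}} = \frac{1}{-56} = - \frac{1}{56}$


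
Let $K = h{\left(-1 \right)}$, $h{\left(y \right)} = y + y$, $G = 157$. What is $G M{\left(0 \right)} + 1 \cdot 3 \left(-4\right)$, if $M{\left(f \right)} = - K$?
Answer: $302$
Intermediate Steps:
$h{\left(y \right)} = 2 y$
$K = -2$ ($K = 2 \left(-1\right) = -2$)
$M{\left(f \right)} = 2$ ($M{\left(f \right)} = \left(-1\right) \left(-2\right) = 2$)
$G M{\left(0 \right)} + 1 \cdot 3 \left(-4\right) = 157 \cdot 2 + 1 \cdot 3 \left(-4\right) = 314 + 3 \left(-4\right) = 314 - 12 = 302$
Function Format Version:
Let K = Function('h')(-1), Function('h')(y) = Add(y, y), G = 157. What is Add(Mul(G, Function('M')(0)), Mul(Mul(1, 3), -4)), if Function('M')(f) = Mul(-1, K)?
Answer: 302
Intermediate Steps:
Function('h')(y) = Mul(2, y)
K = -2 (K = Mul(2, -1) = -2)
Function('M')(f) = 2 (Function('M')(f) = Mul(-1, -2) = 2)
Add(Mul(G, Function('M')(0)), Mul(Mul(1, 3), -4)) = Add(Mul(157, 2), Mul(Mul(1, 3), -4)) = Add(314, Mul(3, -4)) = Add(314, -12) = 302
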